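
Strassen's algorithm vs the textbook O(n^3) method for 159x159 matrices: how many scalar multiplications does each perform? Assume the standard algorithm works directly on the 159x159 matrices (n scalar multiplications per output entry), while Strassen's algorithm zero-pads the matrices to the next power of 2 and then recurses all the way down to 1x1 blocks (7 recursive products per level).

Matrix multiplication for 159x159 matrices:

Strassen's algorithm requires power-of-2 dimensions. Pad 159x159 to 256x256 (next power of 2).

Standard algorithm: 159^3 = 4019679 multiplications
Strassen's algorithm: 7^(log2(256)) = 7^8 = 5764801 multiplications
Difference: 4019679 - 5764801 = -1745122 (Strassen uses MORE here due to padding overhead — for small or just-over-power-of-2 n, padding can outweigh the per-level savings)

Standard: 4019679 multiplications (159^3). Strassen: 5764801 multiplications (7^8, after padding to 256x256). Strassen reduces 8 recursive multiplications to 7 at each level.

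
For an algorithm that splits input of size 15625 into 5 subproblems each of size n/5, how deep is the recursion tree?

For divide and conquer with division factor 5:

Problem sizes at each level:
Level 0: 15625
Level 1: 3125
Level 2: 625
Level 3: 125
Level 4: 25
Level 5: 5
Level 6: 1

The root is level 0 and the size-1 base case is level 6 (the tree spans levels 0 through 6, i.e. 7 levels counting the root), so the depth is the number of divisions: log_5(15625) = 6

The recursion tree depth is log_5(15625) = 6. At each level, the problem size is divided by 5, so it takes 6 divisions to reduce to a base case of size 1. The algorithm makes 5 recursive calls at each level.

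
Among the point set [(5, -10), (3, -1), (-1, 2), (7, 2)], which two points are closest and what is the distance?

Computing all pairwise distances among 4 points:

d((5, -10), (3, -1)) = 9.2195
d((5, -10), (-1, 2)) = 13.4164
d((5, -10), (7, 2)) = 12.1655
d((3, -1), (-1, 2)) = 5.0 <-- minimum
d((3, -1), (7, 2)) = 5.0 <-- minimum
d((-1, 2), (7, 2)) = 8.0

Minimum distance: 5.0 (tie among 2 pairs: (3, -1) and (-1, 2); (3, -1) and (7, 2))

The minimum Euclidean distance is 5.0. There is a tie: 2 pairs achieve this minimum — (3, -1) and (-1, 2); (3, -1) and (7, 2). Any of these is a valid closest pair. For 4 points, brute-force pairwise comparison is shown above. For large n, the divide-and-conquer algorithm (sort by x, recurse on halves, check the dividing strip) achieves O(n log n).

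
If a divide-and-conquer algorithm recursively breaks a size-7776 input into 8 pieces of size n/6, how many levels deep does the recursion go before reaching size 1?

For divide and conquer with division factor 6:

Problem sizes at each level:
Level 0: 7776
Level 1: 1296
Level 2: 216
Level 3: 36
Level 4: 6
Level 5: 1

The root is level 0 and the size-1 base case is level 5 (the tree spans levels 0 through 5, i.e. 6 levels counting the root), so the depth is the number of divisions: log_6(7776) = 5

The recursion tree depth is log_6(7776) = 5. At each level, the problem size is divided by 6, so it takes 5 divisions to reduce to a base case of size 1. The algorithm makes 8 recursive calls at each level.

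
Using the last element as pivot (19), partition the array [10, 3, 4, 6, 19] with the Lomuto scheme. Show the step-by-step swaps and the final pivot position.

Lomuto partition with pivot = 19:

Initial array: [10, 3, 4, 6, 19]

arr[0]=10 <= 19: swap with position 0, array becomes [10, 3, 4, 6, 19]
arr[1]=3 <= 19: swap with position 1, array becomes [10, 3, 4, 6, 19]
arr[2]=4 <= 19: swap with position 2, array becomes [10, 3, 4, 6, 19]
arr[3]=6 <= 19: swap with position 3, array becomes [10, 3, 4, 6, 19]

Place pivot at position 4: [10, 3, 4, 6, 19]
Pivot position: 4

After partitioning with pivot 19, the array becomes [10, 3, 4, 6, 19]. The pivot is placed at index 4. All elements to the left of the pivot are <= 19, and all elements to the right are > 19.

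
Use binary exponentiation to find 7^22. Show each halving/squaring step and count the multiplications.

Computing 7^22 by squaring (build up from 7^1; each line after the first costs one multiplication):

7^1 = 7
7^2 = (7^1)^2 = 7^2 = 49
7^4 = (7^2)^2 = 49^2 = 2401
7^5 = 7 * 7^4 = 7 * 2401 = 16807
7^10 = (7^5)^2 = 16807^2 = 282475249
7^11 = 7 * 7^10 = 7 * 282475249 = 1977326743
7^22 = (7^11)^2 = 1977326743^2 = 3909821048582988049

Result: 3909821048582988049
Multiplications needed: 6 (6 lines after 7^1)

7^22 = 3909821048582988049. Using exponentiation by squaring, this requires 6 multiplications. The key idea: if the exponent is even, square the half-power; if odd, multiply by the base once.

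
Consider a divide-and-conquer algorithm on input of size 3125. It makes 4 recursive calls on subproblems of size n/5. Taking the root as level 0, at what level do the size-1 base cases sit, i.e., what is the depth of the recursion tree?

For divide and conquer with division factor 5:

Problem sizes at each level:
Level 0: 3125
Level 1: 625
Level 2: 125
Level 3: 25
Level 4: 5
Level 5: 1

The root is level 0 and the size-1 base case is level 5 (the tree spans levels 0 through 5, i.e. 6 levels counting the root), so the depth is the number of divisions: log_5(3125) = 5

The recursion tree depth is log_5(3125) = 5. At each level, the problem size is divided by 5, so it takes 5 divisions to reduce to a base case of size 1. The algorithm makes 4 recursive calls at each level.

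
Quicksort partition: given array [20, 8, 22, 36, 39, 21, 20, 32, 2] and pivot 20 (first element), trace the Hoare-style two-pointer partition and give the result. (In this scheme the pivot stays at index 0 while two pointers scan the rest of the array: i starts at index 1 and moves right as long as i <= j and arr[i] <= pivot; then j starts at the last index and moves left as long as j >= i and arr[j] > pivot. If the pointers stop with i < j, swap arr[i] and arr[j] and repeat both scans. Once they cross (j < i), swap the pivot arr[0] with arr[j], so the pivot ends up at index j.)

Hoare-style two-pointer partition with pivot = 20:

Initial array: [20, 8, 22, 36, 39, 21, 20, 32, 2]

Pointers start at i = 1, j = 8.
i stops at index 2 (arr[2]=22 > 20), j stops at index 8 (arr[8]=2 <= 20): swap arr[2] and arr[8], array becomes [20, 8, 2, 36, 39, 21, 20, 32, 22]
i stops at index 3 (arr[3]=36 > 20), j stops at index 6 (arr[6]=20 <= 20): swap arr[3] and arr[6], array becomes [20, 8, 2, 20, 39, 21, 36, 32, 22]
i ends at 4, j ends at 3: the pointers have crossed (j < i), so scanning stops.

Swap pivot arr[0] with arr[3] to place pivot at position 3: [20, 8, 2, 20, 39, 21, 36, 32, 22]
Pivot position: 3

After partitioning with pivot 20, the array becomes [20, 8, 2, 20, 39, 21, 36, 32, 22]. The pivot is placed at index 3. All elements to the left of the pivot are <= 20, and all elements to the right are > 20.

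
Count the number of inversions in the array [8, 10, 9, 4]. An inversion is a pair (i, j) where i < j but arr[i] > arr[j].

Finding inversions in [8, 10, 9, 4]:

(0, 3): arr[0]=8 > arr[3]=4
(1, 2): arr[1]=10 > arr[2]=9
(1, 3): arr[1]=10 > arr[3]=4
(2, 3): arr[2]=9 > arr[3]=4

Total inversions: 4

The array has 4 inversion(s): (0,3), (1,2), (1,3), (2,3). Each pair (i,j) satisfies i < j and arr[i] > arr[j].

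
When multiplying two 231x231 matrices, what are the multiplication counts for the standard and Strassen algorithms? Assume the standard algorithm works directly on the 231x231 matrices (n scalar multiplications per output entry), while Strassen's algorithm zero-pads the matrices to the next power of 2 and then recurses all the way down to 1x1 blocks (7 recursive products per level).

Matrix multiplication for 231x231 matrices:

Strassen's algorithm requires power-of-2 dimensions. Pad 231x231 to 256x256 (next power of 2).

Standard algorithm: 231^3 = 12326391 multiplications
Strassen's algorithm: 7^(log2(256)) = 7^8 = 5764801 multiplications
Savings: 12326391 - 5764801 = 6561590 multiplications

Standard: 12326391 multiplications (231^3). Strassen: 5764801 multiplications (7^8, after padding to 256x256). Strassen reduces 8 recursive multiplications to 7 at each level.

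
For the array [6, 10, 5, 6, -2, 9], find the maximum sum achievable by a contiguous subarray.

Using Kadane's algorithm on [6, 10, 5, 6, -2, 9]:

Scanning through the array:
Position 1 (value 10): max_ending_here = 16, max_so_far = 16
Position 2 (value 5): max_ending_here = 21, max_so_far = 21
Position 3 (value 6): max_ending_here = 27, max_so_far = 27
Position 4 (value -2): max_ending_here = 25, max_so_far = 27
Position 5 (value 9): max_ending_here = 34, max_so_far = 34

Maximum subarray: [6, 10, 5, 6, -2, 9]
Maximum sum: 34

The maximum subarray is [6, 10, 5, 6, -2, 9] with sum 34. This subarray runs from index 0 to index 5.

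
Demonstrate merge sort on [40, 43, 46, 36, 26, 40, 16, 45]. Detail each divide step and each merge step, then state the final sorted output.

Merge sort trace:

Split: [40, 43, 46, 36, 26, 40, 16, 45] -> [40, 43, 46, 36] and [26, 40, 16, 45]
  Split: [40, 43, 46, 36] -> [40, 43] and [46, 36]
    Split: [40, 43] -> [40] and [43]
    Merge: [40] + [43] -> [40, 43]
    Split: [46, 36] -> [46] and [36]
    Merge: [46] + [36] -> [36, 46]
  Merge: [40, 43] + [36, 46] -> [36, 40, 43, 46]
  Split: [26, 40, 16, 45] -> [26, 40] and [16, 45]
    Split: [26, 40] -> [26] and [40]
    Merge: [26] + [40] -> [26, 40]
    Split: [16, 45] -> [16] and [45]
    Merge: [16] + [45] -> [16, 45]
  Merge: [26, 40] + [16, 45] -> [16, 26, 40, 45]
Merge: [36, 40, 43, 46] + [16, 26, 40, 45] -> [16, 26, 36, 40, 40, 43, 45, 46]

Final sorted array: [16, 26, 36, 40, 40, 43, 45, 46]

The merge sort proceeds by recursively splitting the array and merging sorted halves.
After all merges, the sorted array is [16, 26, 36, 40, 40, 43, 45, 46].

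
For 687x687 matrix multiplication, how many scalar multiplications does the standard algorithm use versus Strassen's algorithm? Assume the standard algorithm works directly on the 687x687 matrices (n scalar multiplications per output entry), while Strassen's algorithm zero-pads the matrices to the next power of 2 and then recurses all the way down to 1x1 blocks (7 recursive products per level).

Matrix multiplication for 687x687 matrices:

Strassen's algorithm requires power-of-2 dimensions. Pad 687x687 to 1024x1024 (next power of 2).

Standard algorithm: 687^3 = 324242703 multiplications
Strassen's algorithm: 7^(log2(1024)) = 7^10 = 282475249 multiplications
Savings: 324242703 - 282475249 = 41767454 multiplications

Standard: 324242703 multiplications (687^3). Strassen: 282475249 multiplications (7^10, after padding to 1024x1024). Strassen reduces 8 recursive multiplications to 7 at each level.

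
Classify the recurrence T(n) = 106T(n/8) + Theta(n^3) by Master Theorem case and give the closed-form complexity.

Master Theorem for T(n) = 106T(n/8) + O(n^3):

a = 106, b = 8, c = 3
log_b(a) = log_8(106) = 2.2426

Case 3: c = 3 > log_8(106) = 2.2426
T(n) = O(n^3) = O(n^3)

For T(n) = 106T(n/8) + O(n^3): log_8(106) = 2.2426. This is Case 3 of the Master Theorem (c > log_b(a), work dominated by root), giving O(n^3).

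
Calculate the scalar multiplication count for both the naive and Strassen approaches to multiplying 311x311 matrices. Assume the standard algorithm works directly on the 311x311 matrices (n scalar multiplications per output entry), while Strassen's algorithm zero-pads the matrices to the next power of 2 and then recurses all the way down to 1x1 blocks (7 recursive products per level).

Matrix multiplication for 311x311 matrices:

Strassen's algorithm requires power-of-2 dimensions. Pad 311x311 to 512x512 (next power of 2).

Standard algorithm: 311^3 = 30080231 multiplications
Strassen's algorithm: 7^(log2(512)) = 7^9 = 40353607 multiplications
Difference: 30080231 - 40353607 = -10273376 (Strassen uses MORE here due to padding overhead — for small or just-over-power-of-2 n, padding can outweigh the per-level savings)

Standard: 30080231 multiplications (311^3). Strassen: 40353607 multiplications (7^9, after padding to 512x512). Strassen reduces 8 recursive multiplications to 7 at each level.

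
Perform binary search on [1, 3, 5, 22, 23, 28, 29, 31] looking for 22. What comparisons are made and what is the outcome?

Binary search for 22 in [1, 3, 5, 22, 23, 28, 29, 31]:

lo=0, hi=7, mid=3, arr[mid]=22 -> Found target at index 3!

Binary search finds 22 at index 3 after 1 comparisons. The search repeatedly halves the search space by comparing with the middle element.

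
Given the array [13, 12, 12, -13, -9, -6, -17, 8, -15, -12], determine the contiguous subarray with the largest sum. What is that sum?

Using Kadane's algorithm on [13, 12, 12, -13, -9, -6, -17, 8, -15, -12]:

Scanning through the array:
Position 1 (value 12): max_ending_here = 25, max_so_far = 25
Position 2 (value 12): max_ending_here = 37, max_so_far = 37
Position 3 (value -13): max_ending_here = 24, max_so_far = 37
Position 4 (value -9): max_ending_here = 15, max_so_far = 37
Position 5 (value -6): max_ending_here = 9, max_so_far = 37
Position 6 (value -17): max_ending_here = -8, max_so_far = 37
Position 7 (value 8): max_ending_here = 8, max_so_far = 37
Position 8 (value -15): max_ending_here = -7, max_so_far = 37
Position 9 (value -12): max_ending_here = -12, max_so_far = 37

Maximum subarray: [13, 12, 12]
Maximum sum: 37

The maximum subarray is [13, 12, 12] with sum 37. This subarray runs from index 0 to index 2.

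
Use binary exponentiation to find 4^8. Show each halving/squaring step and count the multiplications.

Computing 4^8 by squaring (build up from 4^1; each line after the first costs one multiplication):

4^1 = 4
4^2 = (4^1)^2 = 4^2 = 16
4^4 = (4^2)^2 = 16^2 = 256
4^8 = (4^4)^2 = 256^2 = 65536

Result: 65536
Multiplications needed: 3 (3 lines after 4^1)

4^8 = 65536. Using exponentiation by squaring, this requires 3 multiplications. The key idea: if the exponent is even, square the half-power; if odd, multiply by the base once.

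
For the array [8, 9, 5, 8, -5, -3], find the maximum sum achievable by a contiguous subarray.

Using Kadane's algorithm on [8, 9, 5, 8, -5, -3]:

Scanning through the array:
Position 1 (value 9): max_ending_here = 17, max_so_far = 17
Position 2 (value 5): max_ending_here = 22, max_so_far = 22
Position 3 (value 8): max_ending_here = 30, max_so_far = 30
Position 4 (value -5): max_ending_here = 25, max_so_far = 30
Position 5 (value -3): max_ending_here = 22, max_so_far = 30

Maximum subarray: [8, 9, 5, 8]
Maximum sum: 30

The maximum subarray is [8, 9, 5, 8] with sum 30. This subarray runs from index 0 to index 3.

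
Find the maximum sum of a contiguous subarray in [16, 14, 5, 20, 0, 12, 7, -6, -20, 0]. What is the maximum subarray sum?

Using Kadane's algorithm on [16, 14, 5, 20, 0, 12, 7, -6, -20, 0]:

Scanning through the array:
Position 1 (value 14): max_ending_here = 30, max_so_far = 30
Position 2 (value 5): max_ending_here = 35, max_so_far = 35
Position 3 (value 20): max_ending_here = 55, max_so_far = 55
Position 4 (value 0): max_ending_here = 55, max_so_far = 55
Position 5 (value 12): max_ending_here = 67, max_so_far = 67
Position 6 (value 7): max_ending_here = 74, max_so_far = 74
Position 7 (value -6): max_ending_here = 68, max_so_far = 74
Position 8 (value -20): max_ending_here = 48, max_so_far = 74
Position 9 (value 0): max_ending_here = 48, max_so_far = 74

Maximum subarray: [16, 14, 5, 20, 0, 12, 7]
Maximum sum: 74

The maximum subarray is [16, 14, 5, 20, 0, 12, 7] with sum 74. This subarray runs from index 0 to index 6.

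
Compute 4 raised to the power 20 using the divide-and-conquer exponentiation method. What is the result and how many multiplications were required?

Computing 4^20 by squaring (build up from 4^1; each line after the first costs one multiplication):

4^1 = 4
4^2 = (4^1)^2 = 4^2 = 16
4^4 = (4^2)^2 = 16^2 = 256
4^5 = 4 * 4^4 = 4 * 256 = 1024
4^10 = (4^5)^2 = 1024^2 = 1048576
4^20 = (4^10)^2 = 1048576^2 = 1099511627776

Result: 1099511627776
Multiplications needed: 5 (5 lines after 4^1)

4^20 = 1099511627776. Using exponentiation by squaring, this requires 5 multiplications. The key idea: if the exponent is even, square the half-power; if odd, multiply by the base once.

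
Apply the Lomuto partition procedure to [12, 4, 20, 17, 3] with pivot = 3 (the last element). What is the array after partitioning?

Lomuto partition with pivot = 3:

Initial array: [12, 4, 20, 17, 3]

arr[0]=12 > 3: no swap
arr[1]=4 > 3: no swap
arr[2]=20 > 3: no swap
arr[3]=17 > 3: no swap

Place pivot at position 0: [3, 4, 20, 17, 12]
Pivot position: 0

After partitioning with pivot 3, the array becomes [3, 4, 20, 17, 12]. The pivot is placed at index 0. All elements to the left of the pivot are <= 3, and all elements to the right are > 3.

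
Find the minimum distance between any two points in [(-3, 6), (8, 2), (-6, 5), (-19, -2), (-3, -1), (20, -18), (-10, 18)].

Computing all pairwise distances among 7 points:

d((-3, 6), (8, 2)) = 11.7047
d((-3, 6), (-6, 5)) = 3.1623 <-- minimum
d((-3, 6), (-19, -2)) = 17.8885
d((-3, 6), (-3, -1)) = 7.0
d((-3, 6), (20, -18)) = 33.2415
d((-3, 6), (-10, 18)) = 13.8924
d((8, 2), (-6, 5)) = 14.3178
d((8, 2), (-19, -2)) = 27.2947
d((8, 2), (-3, -1)) = 11.4018
d((8, 2), (20, -18)) = 23.3238
d((8, 2), (-10, 18)) = 24.0832
d((-6, 5), (-19, -2)) = 14.7648
d((-6, 5), (-3, -1)) = 6.7082
d((-6, 5), (20, -18)) = 34.7131
d((-6, 5), (-10, 18)) = 13.6015
d((-19, -2), (-3, -1)) = 16.0312
d((-19, -2), (20, -18)) = 42.1545
d((-19, -2), (-10, 18)) = 21.9317
d((-3, -1), (20, -18)) = 28.6007
d((-3, -1), (-10, 18)) = 20.2485
d((20, -18), (-10, 18)) = 46.8615

Closest pair: (-3, 6) and (-6, 5) with distance 3.1623

The closest pair is (-3, 6) and (-6, 5) with Euclidean distance 3.1623. For 7 points, brute-force pairwise comparison is shown above. For large n, the divide-and-conquer algorithm (sort by x, recurse on halves, check the dividing strip) achieves O(n log n).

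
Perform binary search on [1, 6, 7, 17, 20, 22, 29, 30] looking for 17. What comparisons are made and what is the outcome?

Binary search for 17 in [1, 6, 7, 17, 20, 22, 29, 30]:

lo=0, hi=7, mid=3, arr[mid]=17 -> Found target at index 3!

Binary search finds 17 at index 3 after 1 comparisons. The search repeatedly halves the search space by comparing with the middle element.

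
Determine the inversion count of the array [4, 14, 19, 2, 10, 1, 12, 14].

Finding inversions in [4, 14, 19, 2, 10, 1, 12, 14]:

(0, 3): arr[0]=4 > arr[3]=2
(0, 5): arr[0]=4 > arr[5]=1
(1, 3): arr[1]=14 > arr[3]=2
(1, 4): arr[1]=14 > arr[4]=10
(1, 5): arr[1]=14 > arr[5]=1
(1, 6): arr[1]=14 > arr[6]=12
(2, 3): arr[2]=19 > arr[3]=2
(2, 4): arr[2]=19 > arr[4]=10
(2, 5): arr[2]=19 > arr[5]=1
(2, 6): arr[2]=19 > arr[6]=12
(2, 7): arr[2]=19 > arr[7]=14
(3, 5): arr[3]=2 > arr[5]=1
(4, 5): arr[4]=10 > arr[5]=1

Total inversions: 13

The array has 13 inversion(s): (0,3), (0,5), (1,3), (1,4), (1,5), (1,6), (2,3), (2,4), (2,5), (2,6), (2,7), (3,5), (4,5). Each pair (i,j) satisfies i < j and arr[i] > arr[j].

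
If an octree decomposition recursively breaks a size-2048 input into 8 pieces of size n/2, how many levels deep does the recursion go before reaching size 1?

For divide and conquer with division factor 2:

Problem sizes at each level:
Level 0: 2048
Level 1: 1024
Level 2: 512
Level 3: 256
Level 4: 128
Level 5: 64
Level 6: 32
Level 7: 16
Level 8: 8
Level 9: 4
Level 10: 2
Level 11: 1

The root is level 0 and the size-1 base case is level 11 (the tree spans levels 0 through 11, i.e. 12 levels counting the root), so the depth is the number of divisions: log_2(2048) = 11

The recursion tree depth is log_2(2048) = 11. At each level, the problem size is divided by 2, so it takes 11 divisions to reduce to a base case of size 1. The algorithm makes 8 recursive calls at each level.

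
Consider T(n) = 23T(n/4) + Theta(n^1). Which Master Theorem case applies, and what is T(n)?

Master Theorem for T(n) = 23T(n/4) + O(n^1):

a = 23, b = 4, c = 1
log_b(a) = log_4(23) = 2.2618

Case 1: c = 1 < log_4(23) = 2.2618
T(n) = O(n^(log_4 23))

For T(n) = 23T(n/4) + O(n^1): log_4(23) = 2.2618. This is Case 1 of the Master Theorem (c < log_b(a), work dominated by leaves), giving O(n^(log_4 23)).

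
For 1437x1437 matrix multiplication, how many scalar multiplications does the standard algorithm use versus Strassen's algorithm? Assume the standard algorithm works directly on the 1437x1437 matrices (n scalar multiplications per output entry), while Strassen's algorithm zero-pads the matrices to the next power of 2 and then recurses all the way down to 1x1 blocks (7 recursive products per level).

Matrix multiplication for 1437x1437 matrices:

Strassen's algorithm requires power-of-2 dimensions. Pad 1437x1437 to 2048x2048 (next power of 2).

Standard algorithm: 1437^3 = 2967360453 multiplications
Strassen's algorithm: 7^(log2(2048)) = 7^11 = 1977326743 multiplications
Savings: 2967360453 - 1977326743 = 990033710 multiplications

Standard: 2967360453 multiplications (1437^3). Strassen: 1977326743 multiplications (7^11, after padding to 2048x2048). Strassen reduces 8 recursive multiplications to 7 at each level.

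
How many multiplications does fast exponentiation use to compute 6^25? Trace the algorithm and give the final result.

Computing 6^25 by squaring (build up from 6^1; each line after the first costs one multiplication):

6^1 = 6
6^2 = (6^1)^2 = 6^2 = 36
6^3 = 6 * 6^2 = 6 * 36 = 216
6^6 = (6^3)^2 = 216^2 = 46656
6^12 = (6^6)^2 = 46656^2 = 2176782336
6^24 = (6^12)^2 = 2176782336^2 = 4738381338321616896
6^25 = 6 * 6^24 = 6 * 4738381338321616896 = 28430288029929701376

Result: 28430288029929701376
Multiplications needed: 6 (6 lines after 6^1)

6^25 = 28430288029929701376. Using exponentiation by squaring, this requires 6 multiplications. The key idea: if the exponent is even, square the half-power; if odd, multiply by the base once.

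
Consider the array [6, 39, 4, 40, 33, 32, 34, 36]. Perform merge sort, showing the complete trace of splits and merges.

Merge sort trace:

Split: [6, 39, 4, 40, 33, 32, 34, 36] -> [6, 39, 4, 40] and [33, 32, 34, 36]
  Split: [6, 39, 4, 40] -> [6, 39] and [4, 40]
    Split: [6, 39] -> [6] and [39]
    Merge: [6] + [39] -> [6, 39]
    Split: [4, 40] -> [4] and [40]
    Merge: [4] + [40] -> [4, 40]
  Merge: [6, 39] + [4, 40] -> [4, 6, 39, 40]
  Split: [33, 32, 34, 36] -> [33, 32] and [34, 36]
    Split: [33, 32] -> [33] and [32]
    Merge: [33] + [32] -> [32, 33]
    Split: [34, 36] -> [34] and [36]
    Merge: [34] + [36] -> [34, 36]
  Merge: [32, 33] + [34, 36] -> [32, 33, 34, 36]
Merge: [4, 6, 39, 40] + [32, 33, 34, 36] -> [4, 6, 32, 33, 34, 36, 39, 40]

Final sorted array: [4, 6, 32, 33, 34, 36, 39, 40]

The merge sort proceeds by recursively splitting the array and merging sorted halves.
After all merges, the sorted array is [4, 6, 32, 33, 34, 36, 39, 40].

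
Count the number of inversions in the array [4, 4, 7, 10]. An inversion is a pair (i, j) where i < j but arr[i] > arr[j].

Finding inversions in [4, 4, 7, 10]:


Total inversions: 0

The array has 0 inversions. It is already sorted.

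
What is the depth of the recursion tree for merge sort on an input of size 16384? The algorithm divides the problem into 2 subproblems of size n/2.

For divide and conquer with division factor 2:

Problem sizes at each level:
Level 0: 16384
Level 1: 8192
Level 2: 4096
Level 3: 2048
Level 4: 1024
Level 5: 512
Level 6: 256
Level 7: 128
Level 8: 64
Level 9: 32
Level 10: 16
Level 11: 8
Level 12: 4
Level 13: 2
Level 14: 1

The root is level 0 and the size-1 base case is level 14 (the tree spans levels 0 through 14, i.e. 15 levels counting the root), so the depth is the number of divisions: log_2(16384) = 14

The recursion tree depth is log_2(16384) = 14. At each level, the problem size is divided by 2, so it takes 14 divisions to reduce to a base case of size 1. The algorithm makes 2 recursive calls at each level.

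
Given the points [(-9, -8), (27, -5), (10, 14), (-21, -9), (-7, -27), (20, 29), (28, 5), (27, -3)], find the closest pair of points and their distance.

Computing all pairwise distances among 8 points:

d((-9, -8), (27, -5)) = 36.1248
d((-9, -8), (10, 14)) = 29.0689
d((-9, -8), (-21, -9)) = 12.0416
d((-9, -8), (-7, -27)) = 19.105
d((-9, -8), (20, 29)) = 47.0106
d((-9, -8), (28, 5)) = 39.2173
d((-9, -8), (27, -3)) = 36.3456
d((27, -5), (10, 14)) = 25.4951
d((27, -5), (-21, -9)) = 48.1664
d((27, -5), (-7, -27)) = 40.4969
d((27, -5), (20, 29)) = 34.7131
d((27, -5), (28, 5)) = 10.0499
d((27, -5), (27, -3)) = 2.0 <-- minimum
d((10, 14), (-21, -9)) = 38.6005
d((10, 14), (-7, -27)) = 44.3847
d((10, 14), (20, 29)) = 18.0278
d((10, 14), (28, 5)) = 20.1246
d((10, 14), (27, -3)) = 24.0416
d((-21, -9), (-7, -27)) = 22.8035
d((-21, -9), (20, 29)) = 55.9017
d((-21, -9), (28, 5)) = 50.9608
d((-21, -9), (27, -3)) = 48.3735
d((-7, -27), (20, 29)) = 62.1691
d((-7, -27), (28, 5)) = 47.4236
d((-7, -27), (27, -3)) = 41.6173
d((20, 29), (28, 5)) = 25.2982
d((20, 29), (27, -3)) = 32.7567
d((28, 5), (27, -3)) = 8.0623

Closest pair: (27, -5) and (27, -3) with distance 2.0

The closest pair is (27, -5) and (27, -3) with Euclidean distance 2.0. For 8 points, brute-force pairwise comparison is shown above. For large n, the divide-and-conquer algorithm (sort by x, recurse on halves, check the dividing strip) achieves O(n log n).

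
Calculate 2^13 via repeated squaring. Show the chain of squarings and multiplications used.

Computing 2^13 by squaring (build up from 2^1; each line after the first costs one multiplication):

2^1 = 2
2^2 = (2^1)^2 = 2^2 = 4
2^3 = 2 * 2^2 = 2 * 4 = 8
2^6 = (2^3)^2 = 8^2 = 64
2^12 = (2^6)^2 = 64^2 = 4096
2^13 = 2 * 2^12 = 2 * 4096 = 8192

Result: 8192
Multiplications needed: 5 (5 lines after 2^1)

2^13 = 8192. Using exponentiation by squaring, this requires 5 multiplications. The key idea: if the exponent is even, square the half-power; if odd, multiply by the base once.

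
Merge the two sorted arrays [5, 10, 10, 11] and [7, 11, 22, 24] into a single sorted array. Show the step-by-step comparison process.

Merging process:

Compare 5 vs 7: take 5 from left. Merged: [5]
Compare 10 vs 7: take 7 from right. Merged: [5, 7]
Compare 10 vs 11: take 10 from left. Merged: [5, 7, 10]
Compare 10 vs 11: take 10 from left. Merged: [5, 7, 10, 10]
Compare 11 vs 11: take 11 from left. Merged: [5, 7, 10, 10, 11]
Append remaining from right: [11, 22, 24]. Merged: [5, 7, 10, 10, 11, 11, 22, 24]

Final merged array: [5, 7, 10, 10, 11, 11, 22, 24]
Total comparisons: 5

The merged array is [5, 7, 10, 10, 11, 11, 22, 24], requiring 5 comparisons. The merge step runs in O(n) time where n is the total number of elements.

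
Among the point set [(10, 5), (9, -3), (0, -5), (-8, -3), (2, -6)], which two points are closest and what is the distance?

Computing all pairwise distances among 5 points:

d((10, 5), (9, -3)) = 8.0623
d((10, 5), (0, -5)) = 14.1421
d((10, 5), (-8, -3)) = 19.6977
d((10, 5), (2, -6)) = 13.6015
d((9, -3), (0, -5)) = 9.2195
d((9, -3), (-8, -3)) = 17.0
d((9, -3), (2, -6)) = 7.6158
d((0, -5), (-8, -3)) = 8.2462
d((0, -5), (2, -6)) = 2.2361 <-- minimum
d((-8, -3), (2, -6)) = 10.4403

Closest pair: (0, -5) and (2, -6) with distance 2.2361

The closest pair is (0, -5) and (2, -6) with Euclidean distance 2.2361. For 5 points, brute-force pairwise comparison is shown above. For large n, the divide-and-conquer algorithm (sort by x, recurse on halves, check the dividing strip) achieves O(n log n).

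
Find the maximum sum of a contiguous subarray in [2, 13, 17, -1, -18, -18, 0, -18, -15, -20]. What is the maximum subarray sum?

Using Kadane's algorithm on [2, 13, 17, -1, -18, -18, 0, -18, -15, -20]:

Scanning through the array:
Position 1 (value 13): max_ending_here = 15, max_so_far = 15
Position 2 (value 17): max_ending_here = 32, max_so_far = 32
Position 3 (value -1): max_ending_here = 31, max_so_far = 32
Position 4 (value -18): max_ending_here = 13, max_so_far = 32
Position 5 (value -18): max_ending_here = -5, max_so_far = 32
Position 6 (value 0): max_ending_here = 0, max_so_far = 32
Position 7 (value -18): max_ending_here = -18, max_so_far = 32
Position 8 (value -15): max_ending_here = -15, max_so_far = 32
Position 9 (value -20): max_ending_here = -20, max_so_far = 32

Maximum subarray: [2, 13, 17]
Maximum sum: 32

The maximum subarray is [2, 13, 17] with sum 32. This subarray runs from index 0 to index 2.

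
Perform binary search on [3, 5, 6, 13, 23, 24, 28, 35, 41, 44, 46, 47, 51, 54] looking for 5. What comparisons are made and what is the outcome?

Binary search for 5 in [3, 5, 6, 13, 23, 24, 28, 35, 41, 44, 46, 47, 51, 54]:

lo=0, hi=13, mid=6, arr[mid]=28 -> 28 > 5, search left half
lo=0, hi=5, mid=2, arr[mid]=6 -> 6 > 5, search left half
lo=0, hi=1, mid=0, arr[mid]=3 -> 3 < 5, search right half
lo=1, hi=1, mid=1, arr[mid]=5 -> Found target at index 1!

Binary search finds 5 at index 1 after 4 comparisons. The search repeatedly halves the search space by comparing with the middle element.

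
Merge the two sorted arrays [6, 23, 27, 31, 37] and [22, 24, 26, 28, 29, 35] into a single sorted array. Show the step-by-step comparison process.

Merging process:

Compare 6 vs 22: take 6 from left. Merged: [6]
Compare 23 vs 22: take 22 from right. Merged: [6, 22]
Compare 23 vs 24: take 23 from left. Merged: [6, 22, 23]
Compare 27 vs 24: take 24 from right. Merged: [6, 22, 23, 24]
Compare 27 vs 26: take 26 from right. Merged: [6, 22, 23, 24, 26]
Compare 27 vs 28: take 27 from left. Merged: [6, 22, 23, 24, 26, 27]
Compare 31 vs 28: take 28 from right. Merged: [6, 22, 23, 24, 26, 27, 28]
Compare 31 vs 29: take 29 from right. Merged: [6, 22, 23, 24, 26, 27, 28, 29]
Compare 31 vs 35: take 31 from left. Merged: [6, 22, 23, 24, 26, 27, 28, 29, 31]
Compare 37 vs 35: take 35 from right. Merged: [6, 22, 23, 24, 26, 27, 28, 29, 31, 35]
Append remaining from left: [37]. Merged: [6, 22, 23, 24, 26, 27, 28, 29, 31, 35, 37]

Final merged array: [6, 22, 23, 24, 26, 27, 28, 29, 31, 35, 37]
Total comparisons: 10

The merged array is [6, 22, 23, 24, 26, 27, 28, 29, 31, 35, 37], requiring 10 comparisons. The merge step runs in O(n) time where n is the total number of elements.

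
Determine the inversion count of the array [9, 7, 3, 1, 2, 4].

Finding inversions in [9, 7, 3, 1, 2, 4]:

(0, 1): arr[0]=9 > arr[1]=7
(0, 2): arr[0]=9 > arr[2]=3
(0, 3): arr[0]=9 > arr[3]=1
(0, 4): arr[0]=9 > arr[4]=2
(0, 5): arr[0]=9 > arr[5]=4
(1, 2): arr[1]=7 > arr[2]=3
(1, 3): arr[1]=7 > arr[3]=1
(1, 4): arr[1]=7 > arr[4]=2
(1, 5): arr[1]=7 > arr[5]=4
(2, 3): arr[2]=3 > arr[3]=1
(2, 4): arr[2]=3 > arr[4]=2

Total inversions: 11

The array has 11 inversion(s): (0,1), (0,2), (0,3), (0,4), (0,5), (1,2), (1,3), (1,4), (1,5), (2,3), (2,4). Each pair (i,j) satisfies i < j and arr[i] > arr[j].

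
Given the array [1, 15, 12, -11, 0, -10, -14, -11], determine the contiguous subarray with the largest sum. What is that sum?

Using Kadane's algorithm on [1, 15, 12, -11, 0, -10, -14, -11]:

Scanning through the array:
Position 1 (value 15): max_ending_here = 16, max_so_far = 16
Position 2 (value 12): max_ending_here = 28, max_so_far = 28
Position 3 (value -11): max_ending_here = 17, max_so_far = 28
Position 4 (value 0): max_ending_here = 17, max_so_far = 28
Position 5 (value -10): max_ending_here = 7, max_so_far = 28
Position 6 (value -14): max_ending_here = -7, max_so_far = 28
Position 7 (value -11): max_ending_here = -11, max_so_far = 28

Maximum subarray: [1, 15, 12]
Maximum sum: 28

The maximum subarray is [1, 15, 12] with sum 28. This subarray runs from index 0 to index 2.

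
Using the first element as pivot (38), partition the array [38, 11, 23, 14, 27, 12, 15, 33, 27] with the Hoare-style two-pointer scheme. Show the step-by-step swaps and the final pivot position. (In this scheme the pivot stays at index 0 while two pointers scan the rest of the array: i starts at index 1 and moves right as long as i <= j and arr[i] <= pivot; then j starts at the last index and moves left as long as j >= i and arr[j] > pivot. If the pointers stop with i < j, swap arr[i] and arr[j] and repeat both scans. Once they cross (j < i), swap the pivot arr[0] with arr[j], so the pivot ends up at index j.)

Hoare-style two-pointer partition with pivot = 38:

Initial array: [38, 11, 23, 14, 27, 12, 15, 33, 27]

Pointers start at i = 1, j = 8.
i ends at 9, j ends at 8: the pointers have crossed (j < i), so scanning stops.

Swap pivot arr[0] with arr[8] to place pivot at position 8: [27, 11, 23, 14, 27, 12, 15, 33, 38]
Pivot position: 8

After partitioning with pivot 38, the array becomes [27, 11, 23, 14, 27, 12, 15, 33, 38]. The pivot is placed at index 8. All elements to the left of the pivot are <= 38, and all elements to the right are > 38.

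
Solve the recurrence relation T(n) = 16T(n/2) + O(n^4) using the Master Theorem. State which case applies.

Master Theorem for T(n) = 16T(n/2) + O(n^4):

a = 16, b = 2, c = 4
log_b(a) = log_2(16) = 4.0000

Case 2: c = 4 = log_2(16) = 4.0000
T(n) = O(n^4 log n) = O(n^4 log n)

For T(n) = 16T(n/2) + O(n^4): log_2(16) = 4.0000. This is Case 2 of the Master Theorem (c = log_b(a), equal work at all levels), giving O(n^4 log n).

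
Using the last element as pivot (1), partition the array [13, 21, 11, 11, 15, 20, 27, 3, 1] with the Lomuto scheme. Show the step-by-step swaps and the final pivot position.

Lomuto partition with pivot = 1:

Initial array: [13, 21, 11, 11, 15, 20, 27, 3, 1]

arr[0]=13 > 1: no swap
arr[1]=21 > 1: no swap
arr[2]=11 > 1: no swap
arr[3]=11 > 1: no swap
arr[4]=15 > 1: no swap
arr[5]=20 > 1: no swap
arr[6]=27 > 1: no swap
arr[7]=3 > 1: no swap

Place pivot at position 0: [1, 21, 11, 11, 15, 20, 27, 3, 13]
Pivot position: 0

After partitioning with pivot 1, the array becomes [1, 21, 11, 11, 15, 20, 27, 3, 13]. The pivot is placed at index 0. All elements to the left of the pivot are <= 1, and all elements to the right are > 1.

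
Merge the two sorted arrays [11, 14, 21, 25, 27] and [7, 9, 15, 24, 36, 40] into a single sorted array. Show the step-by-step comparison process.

Merging process:

Compare 11 vs 7: take 7 from right. Merged: [7]
Compare 11 vs 9: take 9 from right. Merged: [7, 9]
Compare 11 vs 15: take 11 from left. Merged: [7, 9, 11]
Compare 14 vs 15: take 14 from left. Merged: [7, 9, 11, 14]
Compare 21 vs 15: take 15 from right. Merged: [7, 9, 11, 14, 15]
Compare 21 vs 24: take 21 from left. Merged: [7, 9, 11, 14, 15, 21]
Compare 25 vs 24: take 24 from right. Merged: [7, 9, 11, 14, 15, 21, 24]
Compare 25 vs 36: take 25 from left. Merged: [7, 9, 11, 14, 15, 21, 24, 25]
Compare 27 vs 36: take 27 from left. Merged: [7, 9, 11, 14, 15, 21, 24, 25, 27]
Append remaining from right: [36, 40]. Merged: [7, 9, 11, 14, 15, 21, 24, 25, 27, 36, 40]

Final merged array: [7, 9, 11, 14, 15, 21, 24, 25, 27, 36, 40]
Total comparisons: 9

The merged array is [7, 9, 11, 14, 15, 21, 24, 25, 27, 36, 40], requiring 9 comparisons. The merge step runs in O(n) time where n is the total number of elements.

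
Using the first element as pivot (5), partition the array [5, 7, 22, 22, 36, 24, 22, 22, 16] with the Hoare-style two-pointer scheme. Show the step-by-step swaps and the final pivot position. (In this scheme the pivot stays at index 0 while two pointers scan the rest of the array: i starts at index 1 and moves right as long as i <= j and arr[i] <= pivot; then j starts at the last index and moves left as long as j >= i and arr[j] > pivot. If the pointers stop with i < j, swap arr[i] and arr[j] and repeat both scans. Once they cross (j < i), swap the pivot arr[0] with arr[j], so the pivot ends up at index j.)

Hoare-style two-pointer partition with pivot = 5:

Initial array: [5, 7, 22, 22, 36, 24, 22, 22, 16]

Pointers start at i = 1, j = 8.
i ends at 1, j ends at 0: the pointers have crossed (j < i), so scanning stops.

j = 0, so swapping arr[0] with arr[j] leaves the pivot at position 0: [5, 7, 22, 22, 36, 24, 22, 22, 16]
Pivot position: 0

After partitioning with pivot 5, the array becomes [5, 7, 22, 22, 36, 24, 22, 22, 16]. The pivot is placed at index 0. All elements to the left of the pivot are <= 5, and all elements to the right are > 5.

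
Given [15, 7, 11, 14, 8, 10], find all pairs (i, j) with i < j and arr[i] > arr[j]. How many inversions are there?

Finding inversions in [15, 7, 11, 14, 8, 10]:

(0, 1): arr[0]=15 > arr[1]=7
(0, 2): arr[0]=15 > arr[2]=11
(0, 3): arr[0]=15 > arr[3]=14
(0, 4): arr[0]=15 > arr[4]=8
(0, 5): arr[0]=15 > arr[5]=10
(2, 4): arr[2]=11 > arr[4]=8
(2, 5): arr[2]=11 > arr[5]=10
(3, 4): arr[3]=14 > arr[4]=8
(3, 5): arr[3]=14 > arr[5]=10

Total inversions: 9

The array has 9 inversion(s): (0,1), (0,2), (0,3), (0,4), (0,5), (2,4), (2,5), (3,4), (3,5). Each pair (i,j) satisfies i < j and arr[i] > arr[j].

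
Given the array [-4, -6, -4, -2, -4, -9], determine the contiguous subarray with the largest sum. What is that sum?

Using Kadane's algorithm on [-4, -6, -4, -2, -4, -9]:

Scanning through the array:
Position 1 (value -6): max_ending_here = -6, max_so_far = -4
Position 2 (value -4): max_ending_here = -4, max_so_far = -4
Position 3 (value -2): max_ending_here = -2, max_so_far = -2
Position 4 (value -4): max_ending_here = -4, max_so_far = -2
Position 5 (value -9): max_ending_here = -9, max_so_far = -2

Maximum subarray: [-2]
Maximum sum: -2

The maximum subarray is [-2] with sum -2. This subarray runs from index 3 to index 3.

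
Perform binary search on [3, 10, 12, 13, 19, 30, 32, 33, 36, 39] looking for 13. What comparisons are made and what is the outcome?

Binary search for 13 in [3, 10, 12, 13, 19, 30, 32, 33, 36, 39]:

lo=0, hi=9, mid=4, arr[mid]=19 -> 19 > 13, search left half
lo=0, hi=3, mid=1, arr[mid]=10 -> 10 < 13, search right half
lo=2, hi=3, mid=2, arr[mid]=12 -> 12 < 13, search right half
lo=3, hi=3, mid=3, arr[mid]=13 -> Found target at index 3!

Binary search finds 13 at index 3 after 4 comparisons. The search repeatedly halves the search space by comparing with the middle element.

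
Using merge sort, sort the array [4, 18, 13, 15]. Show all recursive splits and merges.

Merge sort trace:

Split: [4, 18, 13, 15] -> [4, 18] and [13, 15]
  Split: [4, 18] -> [4] and [18]
  Merge: [4] + [18] -> [4, 18]
  Split: [13, 15] -> [13] and [15]
  Merge: [13] + [15] -> [13, 15]
Merge: [4, 18] + [13, 15] -> [4, 13, 15, 18]

Final sorted array: [4, 13, 15, 18]

The merge sort proceeds by recursively splitting the array and merging sorted halves.
After all merges, the sorted array is [4, 13, 15, 18].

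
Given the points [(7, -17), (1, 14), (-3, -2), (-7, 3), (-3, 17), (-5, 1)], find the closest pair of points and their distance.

Computing all pairwise distances among 6 points:

d((7, -17), (1, 14)) = 31.5753
d((7, -17), (-3, -2)) = 18.0278
d((7, -17), (-7, 3)) = 24.4131
d((7, -17), (-3, 17)) = 35.4401
d((7, -17), (-5, 1)) = 21.6333
d((1, 14), (-3, -2)) = 16.4924
d((1, 14), (-7, 3)) = 13.6015
d((1, 14), (-3, 17)) = 5.0
d((1, 14), (-5, 1)) = 14.3178
d((-3, -2), (-7, 3)) = 6.4031
d((-3, -2), (-3, 17)) = 19.0
d((-3, -2), (-5, 1)) = 3.6056
d((-7, 3), (-3, 17)) = 14.5602
d((-7, 3), (-5, 1)) = 2.8284 <-- minimum
d((-3, 17), (-5, 1)) = 16.1245

Closest pair: (-7, 3) and (-5, 1) with distance 2.8284

The closest pair is (-7, 3) and (-5, 1) with Euclidean distance 2.8284. For 6 points, brute-force pairwise comparison is shown above. For large n, the divide-and-conquer algorithm (sort by x, recurse on halves, check the dividing strip) achieves O(n log n).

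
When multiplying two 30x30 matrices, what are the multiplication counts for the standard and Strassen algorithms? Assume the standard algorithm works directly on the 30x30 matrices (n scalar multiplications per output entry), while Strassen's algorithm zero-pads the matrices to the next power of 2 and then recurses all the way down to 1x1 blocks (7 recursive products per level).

Matrix multiplication for 30x30 matrices:

Strassen's algorithm requires power-of-2 dimensions. Pad 30x30 to 32x32 (next power of 2).

Standard algorithm: 30^3 = 27000 multiplications
Strassen's algorithm: 7^(log2(32)) = 7^5 = 16807 multiplications
Savings: 27000 - 16807 = 10193 multiplications

Standard: 27000 multiplications (30^3). Strassen: 16807 multiplications (7^5, after padding to 32x32). Strassen reduces 8 recursive multiplications to 7 at each level.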